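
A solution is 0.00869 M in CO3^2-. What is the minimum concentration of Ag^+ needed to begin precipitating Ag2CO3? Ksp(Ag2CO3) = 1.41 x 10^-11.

[Ag^+] ≈ 4.03 x 10^-5 M

Ag2CO3(s) ⇌ 2 Ag^+(aq) + CO3^2-(aq)
Ksp = [Ag^+]^2[CO3^2-]
Precipitation begins when Q = Ksp. With [CO3^2-] = 0.00869 M:
1.41 x 10^-11 = (0.00869) × [Ag^+]^2
[Ag^+] = (1.41 x 10^-11 / 8.69 x 10^-3)^(1/2) = 4.03 x 10^-5 M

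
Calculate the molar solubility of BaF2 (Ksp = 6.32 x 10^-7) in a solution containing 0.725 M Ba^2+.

4.67 × 10^-4 M

BaF2(s) ⇌ Ba^2+(aq) + 2 F^-(aq)
Ksp = [Ba^2+][F^-]^2
If s mol/L dissolves here, [Ba^2+] = 0.725 + s ≈ 0.725, [F^-] = 2s (Ksp is small, so little additional dissolves).
Ksp ≈ 0.725 × (2s)^2
s = 4.67 x 10^-4 M
Check: s = 4.7 × 10^-4 ≪ 0.725, so the approximation is valid.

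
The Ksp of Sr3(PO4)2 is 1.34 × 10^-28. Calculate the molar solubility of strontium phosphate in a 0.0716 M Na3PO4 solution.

Sr3(PO4)2(s) <=> 3 Sr^2+(aq) + 2 PO4^3-(aq)
Ksp = [Sr^2+]^3[PO4^3-]^2
Let s be the molar solubility in this solution. [Sr^2+] = 3s, [PO4^3-] = 0.0716 + 2s ≈ 0.0716 (Ksp is small, so little additional dissolves).
Ksp ≈ (3s)^3 × (0.0716)^2
s = 9.89 × 10^-10 M
Check: 2s = 2.0 x 10^-9 ≪ 0.0716, so the approximation is valid.

9.89 × 10^-10 M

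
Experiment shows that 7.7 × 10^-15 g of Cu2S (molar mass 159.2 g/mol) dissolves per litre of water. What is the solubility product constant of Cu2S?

4.5 × 10^-49

Molar solubility s = (7.7 × 10^-15 g/L) / (159.2 g/mol) = 4.84 × 10^-17 M.
Cu2S(s) ⇌ 2 Cu^+ + S^2-
If s mol/L of Cu2S dissolves, [Cu^+] = 2s and [S^2-] = s.
Ksp = [Cu^+]^2[S^2-]
Substituting: Ksp = (2s)^2s = 4s^3
Ksp = 4 × (4.84 × 10^-17)^3 = 4.5 × 10^-49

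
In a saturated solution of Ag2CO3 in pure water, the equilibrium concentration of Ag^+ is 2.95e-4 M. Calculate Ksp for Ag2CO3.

Ag2CO3(s) <=> 2 Ag^+(aq) + CO3^2-(aq)
Stoichiometry gives [CO3^2-] = (1/2)[Ag^+] = 1.475 x 10^-4 M.
Ksp = [Ag^+]^2[CO3^2-]
Ksp = (2.95 × 10^-4)^2 × 1.475 × 10^-4 = 1.28 × 10^-11

1.28 × 10^-11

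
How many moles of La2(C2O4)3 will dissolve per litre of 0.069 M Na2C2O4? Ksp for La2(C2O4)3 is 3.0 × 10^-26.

s ≈ 4.8 × 10^-12 M

La2(C2O4)3(s) ⇌ 2 La^3+ + 3 C2O4^2-
Ksp = [La^3+]^2[C2O4^2-]^3
If s mol/L dissolves here, [La^3+] = 2s, [C2O4^2-] = 0.069 + 3s ≈ 0.069 (common-ion effect: C2O4^2- is already 0.069 M).
Ksp ≈ (2s)^2 × (0.069)^3
s = 4.8 × 10^-12 M
Check: 3s = 1.4 × 10^-11 ≪ 0.069, so the approximation is valid.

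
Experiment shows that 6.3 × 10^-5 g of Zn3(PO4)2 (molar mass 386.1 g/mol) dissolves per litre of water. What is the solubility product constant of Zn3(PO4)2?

Molar solubility s = (6.3 x 10^-5 g/L) / (386.1 g/mol) = 1.63 × 10^-7 M.
Zn3(PO4)2(s) ⇌ 3 Zn^2+(aq) + 2 PO4^3-(aq)
Let s = molar solubility. Then [Zn^2+] = 3s and [PO4^3-] = 2s.
Ksp = [Zn^2+]^3[PO4^3-]^2
So Ksp = (3s)^3 × (2s)^2 = 108s^5
With s = 1.63 × 10^-7: Ksp = 1.2 × 10^-32

Ksp ≈ 1.2e-32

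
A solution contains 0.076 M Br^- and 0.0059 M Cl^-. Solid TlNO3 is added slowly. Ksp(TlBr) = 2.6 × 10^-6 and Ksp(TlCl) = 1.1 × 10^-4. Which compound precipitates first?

Precipitation of each salt starts when its ion product equals its Ksp.
For TlBr: 2.6 × 10^-6 = 0.076 × [Tl^+]  ⇒  [Tl^+] = 3.4 × 10^-5 M.
For TlCl: 1.1 × 10^-4 = 0.0059 × [Tl^+]  ⇒  [Tl^+] = 1.9 x 10^-2 M.
The salt with the lower threshold [Tl^+] precipitates first: TlBr.

TlBr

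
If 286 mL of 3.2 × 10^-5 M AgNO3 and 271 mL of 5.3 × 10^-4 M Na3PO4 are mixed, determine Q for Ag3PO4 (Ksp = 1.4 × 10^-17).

Total volume = 286 + 271 = 557 mL.
[Ag^+] = 3.2 × 10^-5 × (286/557) = 1.64 × 10^-5 M
[PO4^3-] = 5.3 × 10^-4 × (271/557) = 2.58 × 10^-4 M
Ag3PO4(s) ⇌ 3 Ag^+(aq) + PO4^3-(aq), so Q = [Ag^+]^3[PO4^3-]
Q = (1.64 x 10^-5)^3(2.58 × 10^-4) = 1.1 × 10^-18
Q < Ksp, so no precipitate of Ag3PO4 forms.

Q = 1.1e-18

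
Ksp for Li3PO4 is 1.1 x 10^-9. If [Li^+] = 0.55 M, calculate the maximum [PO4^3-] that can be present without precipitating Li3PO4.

[PO4^3-] = 6.6 × 10^-9 M

Li3PO4(s) <=> 3 Li^+ + PO4^3-
Ksp = [Li^+]^3[PO4^3-]
Precipitation begins when Q = Ksp. With [Li^+] = 0.55 M:
1.1 x 10^-9 = (0.55)^3 × [PO4^3-]
[PO4^3-] = (1.1 x 10^-9 / 1.66 x 10^-1) = 6.6 × 10^-9 M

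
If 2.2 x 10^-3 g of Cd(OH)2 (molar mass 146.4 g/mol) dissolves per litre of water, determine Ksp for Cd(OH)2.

Molar solubility s = (2.2 × 10^-3 g/L) / (146.4 g/mol) = 1.50 x 10^-5 M.
Cd(OH)2(s) ⇌ Cd^2+(aq) + 2 OH^-(aq)
If s mol/L of Cd(OH)2 dissolves, [Cd^2+] = s and [OH^-] = 2s.
Ksp = [Cd^2+][OH^-]^2
So Ksp = s × (2s)^2 = 4s^3
With s = 1.50 × 10^-5: Ksp = 1.4 × 10^-14

Ksp = 1.4 x 10^-14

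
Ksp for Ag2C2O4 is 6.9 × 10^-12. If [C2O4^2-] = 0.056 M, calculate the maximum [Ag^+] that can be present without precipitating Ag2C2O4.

1.1e-5 M

Ag2C2O4(s) <=> 2 Ag^+ + C2O4^2-
Ksp = [Ag^+]^2[C2O4^2-]
Precipitation begins when Q = Ksp. With [C2O4^2-] = 0.056 M:
6.9 × 10^-12 = (0.056) × [Ag^+]^2
[Ag^+] = (6.9 × 10^-12 / 5.6 x 10^-2)^(1/2) = 1.1 × 10^-5 M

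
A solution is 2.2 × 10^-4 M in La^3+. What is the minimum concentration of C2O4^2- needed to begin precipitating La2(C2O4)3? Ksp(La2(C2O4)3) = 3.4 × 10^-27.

[C2O4^2-] = 4.1 × 10^-7 M

La2(C2O4)3(s) ⇌ 2 La^3+(aq) + 3 C2O4^2-(aq)
Ksp = [La^3+]^2[C2O4^2-]^3
Precipitation begins when Q = Ksp. With [La^3+] = 2.2 × 10^-4 M:
3.4 × 10^-27 = (2.2 × 10^-4)^2 × [C2O4^2-]^3
[C2O4^2-] = (3.4 × 10^-27 / 4.84 × 10^-8)^(1/3) = 4.1 x 10^-7 M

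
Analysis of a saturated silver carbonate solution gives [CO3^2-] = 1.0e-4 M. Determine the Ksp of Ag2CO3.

Ag2CO3(s) ⇌ 2 Ag^+ + CO3^2-
Stoichiometry gives [Ag^+] = (2/1)[CO3^2-] = 2.00 × 10^-4 M.
Ksp = [Ag^+]^2[CO3^2-]
Ksp = (2.00 × 10^-4)^2 × 1.0 × 10^-4 = 4.0 × 10^-12

Ksp = 4.0e-12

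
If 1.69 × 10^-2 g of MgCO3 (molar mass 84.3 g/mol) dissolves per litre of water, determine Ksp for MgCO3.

Ksp = 4.02 × 10^-8

Molar solubility s = (1.69 x 10^-2 g/L) / (84.3 g/mol) = 2.005 × 10^-4 M.
MgCO3(s) ⇌ Mg^2+(aq) + CO3^2-(aq)
With molar solubility s: [Mg^2+] = s, [CO3^2-] = s.
Ksp = [Mg^2+][CO3^2-]
Ksp = s × s = s^2
With s = 2.005 × 10^-4: Ksp = 4.02 × 10^-8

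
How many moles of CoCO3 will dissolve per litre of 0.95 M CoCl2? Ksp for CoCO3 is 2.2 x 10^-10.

2.3 × 10^-10 M

CoCO3(s) ⇌ Co^2+(aq) + CO3^2-(aq)
Ksp = [Co^2+][CO3^2-]
Let s = moles of CoCO3 that dissolve per litre. [Co^2+] = 0.95 + s ≈ 0.95, [CO3^2-] = s (common-ion effect: Co^2+ is already 0.95 M).
Ksp ≈ 0.95 × s
s = 2.3 x 10^-10 M
Check: s = 2.3 x 10^-10 ≪ 0.95, so the approximation is valid.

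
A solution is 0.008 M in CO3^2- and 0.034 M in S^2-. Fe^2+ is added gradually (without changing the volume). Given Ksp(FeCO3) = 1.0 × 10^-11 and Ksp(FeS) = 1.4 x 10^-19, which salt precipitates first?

FeS

Precipitation of each salt starts when its ion product equals its Ksp.
For FeCO3: 1.0 × 10^-11 = 0.008 × [Fe^2+]  ⇒  [Fe^2+] = 1.3 × 10^-9 M.
For FeS: 1.4 x 10^-19 = 0.034 × [Fe^2+]  ⇒  [Fe^2+] = 4.1 x 10^-18 M.
The salt with the lower threshold [Fe^2+] precipitates first: FeS.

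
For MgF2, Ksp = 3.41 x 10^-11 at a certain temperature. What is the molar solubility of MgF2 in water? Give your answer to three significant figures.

MgF2(s) ⇌ Mg^2+ + 2 F^-
Ksp = [Mg^2+][F^-]^2
If s mol/L of MgF2 dissolves, [Mg^2+] = s and [F^-] = 2s.
Substituting: Ksp = s(2s)^2 = 4s^3
s^3 = 3.41 x 10^-11 / 4, so s = 2.04 x 10^-4 M

2.04 x 10^-4 M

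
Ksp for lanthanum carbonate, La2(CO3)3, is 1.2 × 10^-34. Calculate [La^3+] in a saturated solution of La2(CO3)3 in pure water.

[La^3+] = 1.3 × 10^-7 M

La2(CO3)3(s) ⇌ 2 La^3+ + 3 CO3^2-
Ksp = [La^3+]^2[CO3^2-]^3
Let s = molar solubility. Then [La^3+] = 2s and [CO3^2-] = 3s.
So Ksp = (2s)^2 × (3s)^3 = 108s^5
s^5 = 1.2 × 10^-34 / 108, so s = 6.44 × 10^-8 M
[La^3+] = 2s = 1.3 × 10^-7 M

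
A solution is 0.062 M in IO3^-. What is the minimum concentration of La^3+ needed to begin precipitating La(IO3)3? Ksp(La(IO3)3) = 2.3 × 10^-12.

9.7 × 10^-9 M

La(IO3)3(s) <=> La^3+ + 3 IO3^-
Ksp = [La^3+][IO3^-]^3
Precipitation begins when Q = Ksp. With [IO3^-] = 0.062 M:
2.3 × 10^-12 = (0.062)^3 × [La^3+]
[La^3+] = (2.3 × 10^-12 / 2.38 × 10^-4) = 9.7 × 10^-9 M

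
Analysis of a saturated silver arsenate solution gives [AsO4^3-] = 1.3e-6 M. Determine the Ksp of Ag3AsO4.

Ksp = 7.7 × 10^-23

Ag3AsO4(s) ⇌ 3 Ag^+ + AsO4^3-
Stoichiometry gives [Ag^+] = (3/1)[AsO4^3-] = 3.90 × 10^-6 M.
Ksp = [Ag^+]^3[AsO4^3-]
Ksp = (3.90 × 10^-6)^3 × 1.3 x 10^-6 = 7.7 × 10^-23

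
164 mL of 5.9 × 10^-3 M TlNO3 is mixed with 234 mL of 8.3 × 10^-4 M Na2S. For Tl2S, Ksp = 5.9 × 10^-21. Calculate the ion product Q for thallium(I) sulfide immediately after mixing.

Total volume = 164 + 234 = 398 mL.
[Tl^+] = 5.9 × 10^-3 × (164/398) = 2.43 x 10^-3 M
[S^2-] = 8.3 × 10^-4 × (234/398) = 4.88 × 10^-4 M
Tl2S(s) ⇌ 2 Tl^+ + S^2-, so Q = [Tl^+]^2[S^2-]
Q = (2.43 x 10^-3)^2(4.88 × 10^-4) = 2.9 × 10^-9
Q > Ksp, so Tl2S will precipitate.

Q ≈ 2.9 × 10^-9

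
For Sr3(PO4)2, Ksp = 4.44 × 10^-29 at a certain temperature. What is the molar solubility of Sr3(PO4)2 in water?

8.37 × 10^-7 M

Sr3(PO4)2(s) ⇌ 3 Sr^2+(aq) + 2 PO4^3-(aq)
Ksp = [Sr^2+]^3[PO4^3-]^2
If s mol/L of Sr3(PO4)2 dissolves, [Sr^2+] = 3s and [PO4^3-] = 2s.
So Ksp = (3s)^3 × (2s)^2 = 108s^5
Solving, s = (4.44 × 10^-29/108)^(1/5) = 8.37 × 10^-7 M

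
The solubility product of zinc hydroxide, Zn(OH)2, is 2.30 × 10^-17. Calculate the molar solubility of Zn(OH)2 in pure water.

Zn(OH)2(s) <=> Zn^2+ + 2 OH^-
Ksp = [Zn^2+][OH^-]^2
Let s = molar solubility. Then [Zn^2+] = s and [OH^-] = 2s.
Substituting: Ksp = s(2s)^2 = 4s^3
s = (2.30 × 10^-17 / 4)^(1/3) = 1.79 x 10^-6 M

s = 1.79 × 10^-6 M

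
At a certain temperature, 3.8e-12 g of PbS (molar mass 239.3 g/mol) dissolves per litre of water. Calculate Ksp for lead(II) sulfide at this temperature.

Ksp ≈ 2.5 x 10^-28

Molar solubility s = (3.8 × 10^-12 g/L) / (239.3 g/mol) = 1.59 × 10^-14 M.
PbS(s) ⇌ Pb^2+(aq) + S^2-(aq)
For each mole of PbS that dissolves: [Pb^2+] = s, [S^2-] = s.
Ksp = [Pb^2+][S^2-]
Ksp = s × s = s^2
With s = 1.59 x 10^-14: Ksp = 2.5 × 10^-28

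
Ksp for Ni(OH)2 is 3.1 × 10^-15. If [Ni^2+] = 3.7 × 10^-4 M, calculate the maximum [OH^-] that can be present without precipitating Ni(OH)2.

Ni(OH)2(s) ⇌ Ni^2+ + 2 OH^-
Ksp = [Ni^2+][OH^-]^2
Precipitation begins when Q = Ksp. With [Ni^2+] = 3.7 × 10^-4 M:
3.1 × 10^-15 = (3.7 × 10^-4) × [OH^-]^2
[OH^-] = (3.1 × 10^-15 / 3.7 × 10^-4)^(1/2) = 2.9 x 10^-6 M

[OH^-] = 2.9 x 10^-6 M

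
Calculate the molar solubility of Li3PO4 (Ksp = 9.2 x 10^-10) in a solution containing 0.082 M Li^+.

s ≈ 1.7 x 10^-6 M

Li3PO4(s) ⇌ 3 Li^+(aq) + PO4^3-(aq)
Ksp = [Li^+]^3[PO4^3-]
If s mol/L dissolves here, [Li^+] = 0.082 + 3s ≈ 0.082, [PO4^3-] = s (common-ion effect: Li^+ is already 0.082 M).
Ksp ≈ (0.082)^3 × s
s = 1.7 × 10^-6 M
Check: 3s = 5.0 × 10^-6 ≪ 0.082, so the approximation is valid.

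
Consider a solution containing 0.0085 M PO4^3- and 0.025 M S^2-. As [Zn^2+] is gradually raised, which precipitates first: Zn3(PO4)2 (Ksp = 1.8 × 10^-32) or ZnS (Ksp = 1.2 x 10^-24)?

ZnS

Precipitation of each salt starts when its ion product equals its Ksp.
For Zn3(PO4)2: 1.8 × 10^-32 = (0.0085)^2 × [Zn^2+]^3  ⇒  [Zn^2+] = 6.3 × 10^-10 M.
For ZnS: 1.2 x 10^-24 = 0.025 × [Zn^2+]  ⇒  [Zn^2+] = 4.8 × 10^-23 M.
The salt with the lower threshold [Zn^2+] precipitates first: ZnS.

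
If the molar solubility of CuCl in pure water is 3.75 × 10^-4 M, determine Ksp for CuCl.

CuCl(s) ⇌ Cu^+(aq) + Cl^-(aq)
With molar solubility s: [Cu^+] = s, [Cl^-] = s.
Ksp = [Cu^+][Cl^-]
Ksp = s × s = s^2
With s = 3.75 x 10^-4: Ksp = 1.41 × 10^-7

Ksp = 1.41e-7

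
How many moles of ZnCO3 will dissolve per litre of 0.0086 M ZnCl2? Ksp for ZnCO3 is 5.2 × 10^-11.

ZnCO3(s) ⇌ Zn^2+(aq) + CO3^2-(aq)
Ksp = [Zn^2+][CO3^2-]
Let s be the molar solubility in this solution. [Zn^2+] = 0.0086 + s ≈ 0.0086, [CO3^2-] = s (since Zn^2+ from ZnCl2 dominates).
Ksp ≈ 0.0086 × s
s = 6.0 x 10^-9 M
Check: s = 6.0 × 10^-9 ≪ 0.0086, so the approximation is valid.

6.0 x 10^-9 M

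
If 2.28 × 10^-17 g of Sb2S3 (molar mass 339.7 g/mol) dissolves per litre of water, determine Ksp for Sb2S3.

Molar solubility s = (2.28 x 10^-17 g/L) / (339.7 g/mol) = 6.712 x 10^-20 M.
Sb2S3(s) <=> 2 Sb^3+(aq) + 3 S^2-(aq)
For each mole of Sb2S3 that dissolves: [Sb^3+] = 2s, [S^2-] = 3s.
Ksp = [Sb^3+]^2[S^2-]^3
Substituting: Ksp = (2s)^2(3s)^3 = 108s^5
With s = 6.712 x 10^-20: Ksp = 1.47 × 10^-94

Ksp ≈ 1.47 × 10^-94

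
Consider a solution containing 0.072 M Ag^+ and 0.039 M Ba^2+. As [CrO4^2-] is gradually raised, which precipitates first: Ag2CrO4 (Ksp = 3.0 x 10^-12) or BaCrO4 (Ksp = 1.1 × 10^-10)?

Ag2CrO4

Precipitation of each salt starts when its ion product equals its Ksp.
For Ag2CrO4: 3.0 x 10^-12 = (0.072)^2 × [CrO4^2-]  ⇒  [CrO4^2-] = 5.8 x 10^-10 M.
For BaCrO4: 1.1 × 10^-10 = 0.039 × [CrO4^2-]  ⇒  [CrO4^2-] = 2.8 x 10^-9 M.
The salt with the lower threshold [CrO4^2-] precipitates first: Ag2CrO4.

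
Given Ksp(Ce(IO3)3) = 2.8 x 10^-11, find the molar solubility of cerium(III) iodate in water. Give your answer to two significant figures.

s ≈ 1.0 × 10^-3 M

Ce(IO3)3(s) ⇌ Ce^3+ + 3 IO3^-
Ksp = [Ce^3+][IO3^-]^3
With molar solubility s: [Ce^3+] = s, [IO3^-] = 3s.
So Ksp = s × (3s)^3 = 27s^4
s = (2.8 x 10^-11 / 27)^(1/4) = 1.0 × 10^-3 M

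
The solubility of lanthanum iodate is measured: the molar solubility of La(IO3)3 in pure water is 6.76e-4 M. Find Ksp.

Ksp ≈ 5.64 × 10^-12

La(IO3)3(s) ⇌ La^3+ + 3 IO3^-
If s mol/L of La(IO3)3 dissolves, [La^3+] = s and [IO3^-] = 3s.
Ksp = [La^3+][IO3^-]^3
Substituting: Ksp = s(3s)^3 = 27s^4
With s = 6.76 × 10^-4: Ksp = 5.64 × 10^-12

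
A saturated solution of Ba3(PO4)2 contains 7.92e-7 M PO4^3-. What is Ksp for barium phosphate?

Ksp ≈ 1.05e-30

Ba3(PO4)2(s) ⇌ 3 Ba^2+ + 2 PO4^3-
Stoichiometry gives [Ba^2+] = (3/2)[PO4^3-] = 1.188 × 10^-6 M.
Ksp = [Ba^2+]^3[PO4^3-]^2
Ksp = (1.188 × 10^-6)^3 × (7.92 × 10^-7)^2 = 1.05 × 10^-30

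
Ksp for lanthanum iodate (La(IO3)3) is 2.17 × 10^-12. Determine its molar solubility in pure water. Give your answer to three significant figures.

5.32 × 10^-4 M

La(IO3)3(s) ⇌ La^3+(aq) + 3 IO3^-(aq)
Ksp = [La^3+][IO3^-]^3
For each mole of La(IO3)3 that dissolves: [La^3+] = s, [IO3^-] = 3s.
Ksp = s(3s)^3 = 27s^4
Solving, s = (2.17 × 10^-12/27)^(1/4) = 5.32 × 10^-4 M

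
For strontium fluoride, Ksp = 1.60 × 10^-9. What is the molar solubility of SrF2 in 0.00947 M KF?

SrF2(s) <=> Sr^2+ + 2 F^-
Ksp = [Sr^2+][F^-]^2
If s mol/L dissolves here, [Sr^2+] = s, [F^-] = 0.00947 + 2s ≈ 0.00947 (common-ion effect: F^- is already 0.00947 M).
Ksp ≈ s × (0.00947)^2
s = 1.78 × 10^-5 M
Check: 2s = 3.6 x 10^-5 ≪ 0.00947, so the approximation is valid.

s ≈ 1.78 × 10^-5 M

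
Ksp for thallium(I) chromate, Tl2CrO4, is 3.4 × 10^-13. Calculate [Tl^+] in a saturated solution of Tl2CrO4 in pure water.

Tl2CrO4(s) <=> 2 Tl^+ + CrO4^2-
Ksp = [Tl^+]^2[CrO4^2-]
With molar solubility s: [Tl^+] = 2s, [CrO4^2-] = s.
Ksp = (2s)^2s = 4s^3
Solving, s = (3.4 × 10^-13/4)^(1/3) = 4.40 × 10^-5 M
[Tl^+] = 2s = 8.8 × 10^-5 M

[Tl^+] = 8.8e-5 M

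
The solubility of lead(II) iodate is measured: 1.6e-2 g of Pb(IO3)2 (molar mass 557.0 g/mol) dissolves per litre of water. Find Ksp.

Molar solubility s = (1.6 × 10^-2 g/L) / (557.0 g/mol) = 2.87 × 10^-5 M.
Pb(IO3)2(s) <=> Pb^2+(aq) + 2 IO3^-(aq)
Let s = molar solubility. Then [Pb^2+] = s and [IO3^-] = 2s.
Ksp = [Pb^2+][IO3^-]^2
So Ksp = s × (2s)^2 = 4s^3
Ksp = 4 × (2.87 x 10^-5)^3 = 9.5 × 10^-14

9.5 × 10^-14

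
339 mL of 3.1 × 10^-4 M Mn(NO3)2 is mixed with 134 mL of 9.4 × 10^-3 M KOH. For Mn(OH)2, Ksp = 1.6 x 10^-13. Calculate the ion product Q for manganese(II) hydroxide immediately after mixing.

Q ≈ 1.6 × 10^-9

Total volume = 339 + 134 = 473 mL.
[Mn^2+] = 3.1 × 10^-4 × (339/473) = 2.22 × 10^-4 M
[OH^-] = 9.4 × 10^-3 × (134/473) = 2.66 x 10^-3 M
Mn(OH)2(s) ⇌ Mn^2+ + 2 OH^-, so Q = [Mn^2+][OH^-]^2
Q = (2.22 × 10^-4)(2.66 × 10^-3)^2 = 1.6 x 10^-9
Q > Ksp, so Mn(OH)2 will precipitate.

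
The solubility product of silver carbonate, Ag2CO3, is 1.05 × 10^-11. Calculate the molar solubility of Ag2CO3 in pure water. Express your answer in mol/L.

1.38 x 10^-4 M

Ag2CO3(s) <=> 2 Ag^+(aq) + CO3^2-(aq)
Ksp = [Ag^+]^2[CO3^2-]
Let s = molar solubility. Then [Ag^+] = 2s and [CO3^2-] = s.
So Ksp = (2s)^2 × s = 4s^3
s = (1.05 × 10^-11 / 4)^(1/3) = 1.38 × 10^-4 M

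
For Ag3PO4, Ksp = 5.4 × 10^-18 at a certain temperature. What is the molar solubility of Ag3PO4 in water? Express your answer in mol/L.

Ag3PO4(s) ⇌ 3 Ag^+(aq) + PO4^3-(aq)
Ksp = [Ag^+]^3[PO4^3-]
Let s = molar solubility. Then [Ag^+] = 3s and [PO4^3-] = s.
Ksp = (3s)^3s = 27s^4
Solving, s = (5.4 × 10^-18/27)^(1/4) = 2.1 x 10^-5 M

s = 2.1 x 10^-5 M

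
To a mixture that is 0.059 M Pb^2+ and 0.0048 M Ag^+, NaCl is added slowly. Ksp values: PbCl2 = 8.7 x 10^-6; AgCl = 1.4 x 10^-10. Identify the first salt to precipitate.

AgCl

Each salt begins to precipitate when Q = Ksp, i.e. when [Cl^-] reaches its threshold.
For PbCl2: 8.7 x 10^-6 = 0.059 × [Cl^-]^2  ⇒  [Cl^-] = 1.2 x 10^-2 M.
For AgCl: 1.4 x 10^-10 = 0.0048 × [Cl^-]  ⇒  [Cl^-] = 2.9 x 10^-8 M.
The salt with the lower threshold [Cl^-] precipitates first: AgCl.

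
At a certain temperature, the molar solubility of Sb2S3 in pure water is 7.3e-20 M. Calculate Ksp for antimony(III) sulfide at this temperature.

Sb2S3(s) ⇌ 2 Sb^3+(aq) + 3 S^2-(aq)
If s mol/L of Sb2S3 dissolves, [Sb^3+] = 2s and [S^2-] = 3s.
Ksp = [Sb^3+]^2[S^2-]^3
Substituting: Ksp = (2s)^2(3s)^3 = 108s^5
Ksp = 108 × (7.3 x 10^-20)^5 = 2.2 × 10^-94

Ksp ≈ 2.2 × 10^-94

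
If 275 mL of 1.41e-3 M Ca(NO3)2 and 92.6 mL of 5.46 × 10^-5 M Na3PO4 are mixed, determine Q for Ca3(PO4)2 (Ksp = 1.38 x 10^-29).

Total volume = 275 + 92.6 = 367.6 mL.
[Ca^2+] = 1.41 x 10^-3 × (275/367.6) = 1.055 x 10^-3 M
[PO4^3-] = 5.46 × 10^-5 × (92.6/367.6) = 1.375 x 10^-5 M
Ca3(PO4)2(s) ⇌ 3 Ca^2+(aq) + 2 PO4^3-(aq), so Q = [Ca^2+]^3[PO4^3-]^2
Q = (1.055 × 10^-3)^3(1.375 × 10^-5)^2 = 2.22 × 10^-19
Q > Ksp, so Ca3(PO4)2 will precipitate.

2.22 x 10^-19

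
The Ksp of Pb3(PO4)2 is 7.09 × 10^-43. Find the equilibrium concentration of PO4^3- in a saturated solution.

2.91 x 10^-9 M

Pb3(PO4)2(s) <=> 3 Pb^2+ + 2 PO4^3-
Ksp = [Pb^2+]^3[PO4^3-]^2
With molar solubility s: [Pb^2+] = 3s, [PO4^3-] = 2s.
Ksp = (3s)^3(2s)^2 = 108s^5
Solving, s = (7.09 × 10^-43/108)^(1/5) = 1.457 × 10^-9 M
[PO4^3-] = 2s = 2.91 × 10^-9 M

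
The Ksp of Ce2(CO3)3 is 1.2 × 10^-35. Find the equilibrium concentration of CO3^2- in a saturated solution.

1.2e-7 M

Ce2(CO3)3(s) ⇌ 2 Ce^3+ + 3 CO3^2-
Ksp = [Ce^3+]^2[CO3^2-]^3
If s mol/L of Ce2(CO3)3 dissolves, [Ce^3+] = 2s and [CO3^2-] = 3s.
Substituting: Ksp = (2s)^2(3s)^3 = 108s^5
s = (1.2 × 10^-35 / 108)^(1/5) = 4.07 × 10^-8 M
[CO3^2-] = 3s = 1.2 x 10^-7 M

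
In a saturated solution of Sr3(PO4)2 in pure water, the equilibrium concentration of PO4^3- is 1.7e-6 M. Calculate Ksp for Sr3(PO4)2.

Ksp = 4.8e-29

Sr3(PO4)2(s) <=> 3 Sr^2+(aq) + 2 PO4^3-(aq)
Stoichiometry gives [Sr^2+] = (3/2)[PO4^3-] = 2.55 × 10^-6 M.
Ksp = [Sr^2+]^3[PO4^3-]^2
Ksp = (2.55 × 10^-6)^3 × (1.7 × 10^-6)^2 = 4.8 × 10^-29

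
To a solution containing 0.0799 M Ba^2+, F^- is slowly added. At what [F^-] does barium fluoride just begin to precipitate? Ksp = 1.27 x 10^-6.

BaF2(s) <=> Ba^2+(aq) + 2 F^-(aq)
Ksp = [Ba^2+][F^-]^2
Precipitation begins when Q = Ksp. With [Ba^2+] = 0.0799 M:
1.27 x 10^-6 = (0.0799) × [F^-]^2
[F^-] = (1.27 x 10^-6 / 7.99 × 10^-2)^(1/2) = 3.99 × 10^-3 M

[F^-] = 3.99 x 10^-3 M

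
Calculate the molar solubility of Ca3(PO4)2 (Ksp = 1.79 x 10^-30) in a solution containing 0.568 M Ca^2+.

Ca3(PO4)2(s) <=> 3 Ca^2+(aq) + 2 PO4^3-(aq)
Ksp = [Ca^2+]^3[PO4^3-]^2
Let s be the molar solubility in this solution. [Ca^2+] = 0.568 + 3s ≈ 0.568, [PO4^3-] = 2s (since the Ca^2+ already present dominates).
Ksp ≈ (0.568)^3 × (2s)^2
s = 1.56 x 10^-15 M
Check: 3s = 4.7 x 10^-15 ≪ 0.568, so the approximation is valid.

1.56 × 10^-15 M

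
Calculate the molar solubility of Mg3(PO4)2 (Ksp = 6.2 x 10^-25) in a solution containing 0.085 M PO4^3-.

Mg3(PO4)2(s) ⇌ 3 Mg^2+(aq) + 2 PO4^3-(aq)
Ksp = [Mg^2+]^3[PO4^3-]^2
Let s = moles of Mg3(PO4)2 that dissolve per litre. [Mg^2+] = 3s, [PO4^3-] = 0.085 + 2s ≈ 0.085 (since the PO4^3- already present dominates).
Ksp ≈ (3s)^3 × (0.085)^2
s = 1.5 x 10^-8 M
Check: 2s = 2.9 x 10^-8 ≪ 0.085, so the approximation is valid.

1.5 x 10^-8 M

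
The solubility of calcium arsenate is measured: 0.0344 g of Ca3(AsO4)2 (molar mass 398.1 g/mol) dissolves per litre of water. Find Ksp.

5.20 × 10^-19

Molar solubility s = (3.44 × 10^-2 g/L) / (398.1 g/mol) = 8.641 × 10^-5 M.
Ca3(AsO4)2(s) ⇌ 3 Ca^2+(aq) + 2 AsO4^3-(aq)
Let s = molar solubility. Then [Ca^2+] = 3s and [AsO4^3-] = 2s.
Ksp = [Ca^2+]^3[AsO4^3-]^2
Substituting: Ksp = (3s)^3(2s)^2 = 108s^5
With s = 8.641 x 10^-5: Ksp = 5.20 × 10^-19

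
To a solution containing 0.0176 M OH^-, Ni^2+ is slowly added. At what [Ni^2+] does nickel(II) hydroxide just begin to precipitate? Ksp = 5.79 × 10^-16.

Ni(OH)2(s) <=> Ni^2+(aq) + 2 OH^-(aq)
Ksp = [Ni^2+][OH^-]^2
Precipitation begins when Q = Ksp. With [OH^-] = 0.0176 M:
5.79 × 10^-16 = (0.0176)^2 × [Ni^2+]
[Ni^2+] = (5.79 × 10^-16 / 3.098 × 10^-4) = 1.87 x 10^-12 M

1.87 x 10^-12 M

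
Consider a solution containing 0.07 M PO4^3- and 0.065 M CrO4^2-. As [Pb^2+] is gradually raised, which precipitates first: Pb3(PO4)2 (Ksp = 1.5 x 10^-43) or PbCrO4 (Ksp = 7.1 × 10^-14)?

Precipitation of each salt starts when its ion product equals its Ksp.
For Pb3(PO4)2: 1.5 x 10^-43 = (0.07)^2 × [Pb^2+]^3  ⇒  [Pb^2+] = 3.1 x 10^-14 M.
For PbCrO4: 7.1 × 10^-14 = 0.065 × [Pb^2+]  ⇒  [Pb^2+] = 1.1 × 10^-12 M.
The salt with the lower threshold [Pb^2+] precipitates first: Pb3(PO4)2.

Pb3(PO4)2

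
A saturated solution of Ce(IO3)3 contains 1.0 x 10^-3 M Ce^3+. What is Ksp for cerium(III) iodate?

Ksp ≈ 2.7 × 10^-11

Ce(IO3)3(s) <=> Ce^3+ + 3 IO3^-
Stoichiometry gives [IO3^-] = (3/1)[Ce^3+] = 3.00 × 10^-3 M.
Ksp = [Ce^3+][IO3^-]^3
Ksp = 1.0 x 10^-3 × (3.00 × 10^-3)^3 = 2.7 x 10^-11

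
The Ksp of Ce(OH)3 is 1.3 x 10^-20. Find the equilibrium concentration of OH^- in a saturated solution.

Ce(OH)3(s) ⇌ Ce^3+(aq) + 3 OH^-(aq)
Ksp = [Ce^3+][OH^-]^3
For each mole of Ce(OH)3 that dissolves: [Ce^3+] = s, [OH^-] = 3s.
Ksp = s(3s)^3 = 27s^4
s = (1.3 x 10^-20 / 27)^(1/4) = 4.68 x 10^-6 M
[OH^-] = 3s = 1.4 x 10^-5 M

[OH^-] ≈ 1.4e-5 M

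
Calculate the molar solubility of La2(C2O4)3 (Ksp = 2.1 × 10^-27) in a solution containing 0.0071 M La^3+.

1.2 × 10^-8 M

La2(C2O4)3(s) <=> 2 La^3+ + 3 C2O4^2-
Ksp = [La^3+]^2[C2O4^2-]^3
If s mol/L dissolves here, [La^3+] = 0.0071 + 2s ≈ 0.0071, [C2O4^2-] = 3s (Ksp is small, so little additional dissolves).
Ksp ≈ (0.0071)^2 × (3s)^3
s = 1.2 × 10^-8 M
Check: 2s = 2.3 × 10^-8 ≪ 0.0071, so the approximation is valid.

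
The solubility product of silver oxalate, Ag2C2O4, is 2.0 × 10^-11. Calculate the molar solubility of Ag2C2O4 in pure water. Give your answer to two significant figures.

s = 1.7e-4 M

Ag2C2O4(s) ⇌ 2 Ag^+(aq) + C2O4^2-(aq)
Ksp = [Ag^+]^2[C2O4^2-]
If s mol/L of Ag2C2O4 dissolves, [Ag^+] = 2s and [C2O4^2-] = s.
Substituting: Ksp = (2s)^2s = 4s^3
s = (2.0 × 10^-11 / 4)^(1/3) = 1.7 x 10^-4 M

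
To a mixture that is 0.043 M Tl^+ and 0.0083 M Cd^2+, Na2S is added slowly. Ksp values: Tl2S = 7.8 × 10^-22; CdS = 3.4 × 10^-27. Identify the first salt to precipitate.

Each salt begins to precipitate when Q = Ksp, i.e. when [S^2-] reaches its threshold.
For Tl2S: 7.8 × 10^-22 = (0.043)^2 × [S^2-]  ⇒  [S^2-] = 4.2 × 10^-19 M.
For CdS: 3.4 × 10^-27 = 0.0083 × [S^2-]  ⇒  [S^2-] = 4.1 x 10^-25 M.
The salt with the lower threshold [S^2-] precipitates first: CdS.

CdS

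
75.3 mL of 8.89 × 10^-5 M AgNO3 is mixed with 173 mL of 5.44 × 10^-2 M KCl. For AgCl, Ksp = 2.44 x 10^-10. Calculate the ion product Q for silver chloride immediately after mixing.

Total volume = 75.3 + 173 = 248.3 mL.
[Ag^+] = 8.89 × 10^-5 × (75.3/248.3) = 2.696 × 10^-5 M
[Cl^-] = 5.44 × 10^-2 × (173/248.3) = 3.790 × 10^-2 M
AgCl(s) <=> Ag^+ + Cl^-, so Q = [Ag^+][Cl^-]
Q = (2.696 x 10^-5)(3.790 × 10^-2) = 1.02 x 10^-6
Q > Ksp, so AgCl will precipitate.

Q = 1.02 x 10^-6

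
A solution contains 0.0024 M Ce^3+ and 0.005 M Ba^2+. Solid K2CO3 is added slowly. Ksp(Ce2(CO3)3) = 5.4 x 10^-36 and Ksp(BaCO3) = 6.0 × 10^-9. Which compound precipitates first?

Ce2(CO3)3

Precipitation of each salt starts when its ion product equals its Ksp.
For Ce2(CO3)3: 5.4 x 10^-36 = (0.0024)^2 × [CO3^2-]^3  ⇒  [CO3^2-] = 9.8 × 10^-11 M.
For BaCO3: 6.0 × 10^-9 = 0.005 × [CO3^2-]  ⇒  [CO3^2-] = 1.2 x 10^-6 M.
The salt with the lower threshold [CO3^2-] precipitates first: Ce2(CO3)3.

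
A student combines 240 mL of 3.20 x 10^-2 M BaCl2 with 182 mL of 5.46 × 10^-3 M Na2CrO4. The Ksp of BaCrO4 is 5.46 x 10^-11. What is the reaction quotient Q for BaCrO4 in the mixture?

Total volume = 240 + 182 = 422 mL.
[Ba^2+] = 3.20 x 10^-2 × (240/422) = 1.820 × 10^-2 M
[CrO4^2-] = 5.46 x 10^-3 × (182/422) = 2.355 x 10^-3 M
BaCrO4(s) <=> Ba^2+ + CrO4^2-, so Q = [Ba^2+][CrO4^2-]
Q = (1.820 × 10^-2)(2.355 × 10^-3) = 4.29 x 10^-5
Q > Ksp, so BaCrO4 will precipitate.

Q ≈ 4.29 x 10^-5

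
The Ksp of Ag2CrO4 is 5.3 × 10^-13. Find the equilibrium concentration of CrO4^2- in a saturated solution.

[CrO4^2-] = 5.1e-5 M

Ag2CrO4(s) <=> 2 Ag^+(aq) + CrO4^2-(aq)
Ksp = [Ag^+]^2[CrO4^2-]
With molar solubility s: [Ag^+] = 2s, [CrO4^2-] = s.
Substituting: Ksp = (2s)^2s = 4s^3
s^3 = 5.3 × 10^-13 / 4, so s = 5.10 × 10^-5 M
[CrO4^2-] = s = 5.1 × 10^-5 M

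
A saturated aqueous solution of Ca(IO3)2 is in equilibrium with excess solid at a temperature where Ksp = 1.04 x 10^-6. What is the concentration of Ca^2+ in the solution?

Ca(IO3)2(s) ⇌ Ca^2+ + 2 IO3^-
Ksp = [Ca^2+][IO3^-]^2
For each mole of Ca(IO3)2 that dissolves: [Ca^2+] = s, [IO3^-] = 2s.
So Ksp = s × (2s)^2 = 4s^3
s^3 = 1.04 x 10^-6 / 4, so s = 6.383 x 10^-3 M
[Ca^2+] = s = 6.38 x 10^-3 M

[Ca^2+] ≈ 6.38e-3 M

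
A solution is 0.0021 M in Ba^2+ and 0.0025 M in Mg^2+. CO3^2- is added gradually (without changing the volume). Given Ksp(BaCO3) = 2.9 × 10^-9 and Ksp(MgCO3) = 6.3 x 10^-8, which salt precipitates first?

BaCO3

Precipitation of each salt starts when its ion product equals its Ksp.
For BaCO3: 2.9 × 10^-9 = 0.0021 × [CO3^2-]  ⇒  [CO3^2-] = 1.4 × 10^-6 M.
For MgCO3: 6.3 x 10^-8 = 0.0025 × [CO3^2-]  ⇒  [CO3^2-] = 2.5 x 10^-5 M.
The salt with the lower threshold [CO3^2-] precipitates first: BaCO3.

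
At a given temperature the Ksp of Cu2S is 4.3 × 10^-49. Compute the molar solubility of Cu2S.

4.8 × 10^-17 M

Cu2S(s) ⇌ 2 Cu^+(aq) + S^2-(aq)
Ksp = [Cu^+]^2[S^2-]
If s mol/L of Cu2S dissolves, [Cu^+] = 2s and [S^2-] = s.
Ksp = (2s)^2s = 4s^3
s = (4.3 × 10^-49 / 4)^(1/3) = 4.8 × 10^-17 M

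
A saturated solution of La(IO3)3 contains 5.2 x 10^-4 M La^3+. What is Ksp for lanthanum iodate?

2.0 x 10^-12

La(IO3)3(s) <=> La^3+ + 3 IO3^-
Stoichiometry gives [IO3^-] = (3/1)[La^3+] = 1.56 × 10^-3 M.
Ksp = [La^3+][IO3^-]^3
Ksp = 5.2 × 10^-4 × (1.56 × 10^-3)^3 = 2.0 × 10^-12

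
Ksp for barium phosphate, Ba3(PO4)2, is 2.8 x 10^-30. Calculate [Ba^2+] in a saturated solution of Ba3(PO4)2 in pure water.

1.4e-6 M

Ba3(PO4)2(s) ⇌ 3 Ba^2+ + 2 PO4^3-
Ksp = [Ba^2+]^3[PO4^3-]^2
With molar solubility s: [Ba^2+] = 3s, [PO4^3-] = 2s.
So Ksp = (3s)^3 × (2s)^2 = 108s^5
s = (2.8 x 10^-30 / 108)^(1/5) = 4.82 × 10^-7 M
[Ba^2+] = 3s = 1.4 x 10^-6 M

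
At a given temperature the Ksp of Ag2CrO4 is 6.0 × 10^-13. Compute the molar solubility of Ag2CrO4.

s = 5.3 × 10^-5 M

Ag2CrO4(s) ⇌ 2 Ag^+(aq) + CrO4^2-(aq)
Ksp = [Ag^+]^2[CrO4^2-]
For each mole of Ag2CrO4 that dissolves: [Ag^+] = 2s, [CrO4^2-] = s.
So Ksp = (2s)^2 × s = 4s^3
s^3 = 6.0 × 10^-13 / 4, so s = 5.3 × 10^-5 M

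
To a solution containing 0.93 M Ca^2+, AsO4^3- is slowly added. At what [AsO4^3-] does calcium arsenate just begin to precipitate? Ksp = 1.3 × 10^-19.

Ca3(AsO4)2(s) ⇌ 3 Ca^2+(aq) + 2 AsO4^3-(aq)
Ksp = [Ca^2+]^3[AsO4^3-]^2
Precipitation begins when Q = Ksp. With [Ca^2+] = 0.93 M:
1.3 × 10^-19 = (0.93)^3 × [AsO4^3-]^2
[AsO4^3-] = (1.3 × 10^-19 / 8.04 x 10^-1)^(1/2) = 4.0 x 10^-10 M

[AsO4^3-] = 4.0 x 10^-10 M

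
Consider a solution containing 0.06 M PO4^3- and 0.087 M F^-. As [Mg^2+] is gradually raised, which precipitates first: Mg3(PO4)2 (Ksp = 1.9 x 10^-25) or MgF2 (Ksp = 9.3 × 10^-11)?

MgF2

Precipitation of each salt starts when its ion product equals its Ksp.
For Mg3(PO4)2: 1.9 x 10^-25 = (0.06)^2 × [Mg^2+]^3  ⇒  [Mg^2+] = 3.8 × 10^-8 M.
For MgF2: 9.3 × 10^-11 = (0.087)^2 × [Mg^2+]  ⇒  [Mg^2+] = 1.2 × 10^-8 M.
The salt with the lower threshold [Mg^2+] precipitates first: MgF2.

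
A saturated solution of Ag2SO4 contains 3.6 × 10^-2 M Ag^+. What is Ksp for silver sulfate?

Ag2SO4(s) <=> 2 Ag^+(aq) + SO4^2-(aq)
Stoichiometry gives [SO4^2-] = (1/2)[Ag^+] = 1.80 × 10^-2 M.
Ksp = [Ag^+]^2[SO4^2-]
Ksp = (3.6 x 10^-2)^2 × 1.80 x 10^-2 = 2.3 × 10^-5

Ksp = 2.3e-5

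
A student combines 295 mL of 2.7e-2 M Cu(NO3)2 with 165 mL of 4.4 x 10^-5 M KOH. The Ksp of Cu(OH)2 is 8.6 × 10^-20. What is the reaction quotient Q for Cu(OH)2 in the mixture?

Total volume = 295 + 165 = 460 mL.
[Cu^2+] = 2.7 × 10^-2 × (295/460) = 1.73 × 10^-2 M
[OH^-] = 4.4 × 10^-5 × (165/460) = 1.58 × 10^-5 M
Cu(OH)2(s) ⇌ Cu^2+(aq) + 2 OH^-(aq), so Q = [Cu^2+][OH^-]^2
Q = (1.73 x 10^-2)(1.58 × 10^-5)^2 = 4.3 × 10^-12
Q > Ksp, so Cu(OH)2 will precipitate.

Q ≈ 4.3 × 10^-12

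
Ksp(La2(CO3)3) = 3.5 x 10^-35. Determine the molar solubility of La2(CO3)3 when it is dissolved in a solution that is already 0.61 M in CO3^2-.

La2(CO3)3(s) ⇌ 2 La^3+ + 3 CO3^2-
Ksp = [La^3+]^2[CO3^2-]^3
Let s be the molar solubility in this solution. [La^3+] = 2s, [CO3^2-] = 0.61 + 3s ≈ 0.61 (common-ion effect: CO3^2- is already 0.61 M).
Ksp ≈ (2s)^2 × (0.61)^3
s = 6.2 × 10^-18 M
Check: 3s = 1.9 x 10^-17 ≪ 0.61, so the approximation is valid.

s = 6.2e-18 M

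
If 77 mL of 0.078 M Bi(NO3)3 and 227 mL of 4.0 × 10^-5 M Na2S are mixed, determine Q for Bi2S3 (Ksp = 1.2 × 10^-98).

Q ≈ 1.0 x 10^-17

Total volume = 77 + 227 = 304 mL.
[Bi^3+] = 7.8 × 10^-2 × (77/304) = 1.98 × 10^-2 M
[S^2-] = 4.0 x 10^-5 × (227/304) = 2.99 x 10^-5 M
Bi2S3(s) <=> 2 Bi^3+ + 3 S^2-, so Q = [Bi^3+]^2[S^2-]^3
Q = (1.98 x 10^-2)^2(2.99 × 10^-5)^3 = 1.0 x 10^-17
Q > Ksp, so Bi2S3 will precipitate.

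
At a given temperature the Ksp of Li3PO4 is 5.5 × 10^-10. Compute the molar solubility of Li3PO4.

2.1 × 10^-3 M

Li3PO4(s) ⇌ 3 Li^+(aq) + PO4^3-(aq)
Ksp = [Li^+]^3[PO4^3-]
For each mole of Li3PO4 that dissolves: [Li^+] = 3s, [PO4^3-] = s.
Substituting: Ksp = (3s)^3s = 27s^4
s = (5.5 × 10^-10 / 27)^(1/4) = 2.1 × 10^-3 M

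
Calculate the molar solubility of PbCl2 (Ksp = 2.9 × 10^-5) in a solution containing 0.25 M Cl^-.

s ≈ 4.6 × 10^-4 M

PbCl2(s) ⇌ Pb^2+ + 2 Cl^-
Ksp = [Pb^2+][Cl^-]^2
Let s be the molar solubility in this solution. [Pb^2+] = s, [Cl^-] = 0.25 + 2s ≈ 0.25 (since the Cl^- already present dominates).
Ksp ≈ s × (0.25)^2
s = 4.6 × 10^-4 M
Check: 2s = 9.3 × 10^-4 ≪ 0.25, so the approximation is valid.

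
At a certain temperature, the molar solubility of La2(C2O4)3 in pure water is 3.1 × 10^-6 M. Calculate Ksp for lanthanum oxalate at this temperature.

Ksp ≈ 3.1e-26

La2(C2O4)3(s) <=> 2 La^3+(aq) + 3 C2O4^2-(aq)
For each mole of La2(C2O4)3 that dissolves: [La^3+] = 2s, [C2O4^2-] = 3s.
Ksp = [La^3+]^2[C2O4^2-]^3
So Ksp = (2s)^2 × (3s)^3 = 108s^5
With s = 3.1 x 10^-6: Ksp = 3.1 × 10^-26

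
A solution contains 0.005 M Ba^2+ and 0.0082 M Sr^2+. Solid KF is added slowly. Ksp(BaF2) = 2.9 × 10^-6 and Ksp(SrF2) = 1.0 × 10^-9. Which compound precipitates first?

SrF2

Precipitation of each salt starts when its ion product equals its Ksp.
For BaF2: 2.9 × 10^-6 = 0.005 × [F^-]^2  ⇒  [F^-] = 2.4 × 10^-2 M.
For SrF2: 1.0 × 10^-9 = 0.0082 × [F^-]^2  ⇒  [F^-] = 3.5 × 10^-4 M.
The salt with the lower threshold [F^-] precipitates first: SrF2.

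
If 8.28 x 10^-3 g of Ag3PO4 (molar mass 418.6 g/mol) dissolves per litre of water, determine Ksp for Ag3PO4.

Ksp ≈ 4.13 × 10^-18

Molar solubility s = (8.28 × 10^-3 g/L) / (418.6 g/mol) = 1.978 x 10^-5 M.
Ag3PO4(s) ⇌ 3 Ag^+ + PO4^3-
With molar solubility s: [Ag^+] = 3s, [PO4^3-] = s.
Ksp = [Ag^+]^3[PO4^3-]
So Ksp = (3s)^3 × s = 27s^4
Ksp = 27 × (1.978 x 10^-5)^4 = 4.13 x 10^-18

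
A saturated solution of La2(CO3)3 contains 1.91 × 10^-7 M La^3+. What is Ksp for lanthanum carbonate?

La2(CO3)3(s) ⇌ 2 La^3+(aq) + 3 CO3^2-(aq)
Stoichiometry gives [CO3^2-] = (3/2)[La^3+] = 2.865 x 10^-7 M.
Ksp = [La^3+]^2[CO3^2-]^3
Ksp = (1.91 x 10^-7)^2 × (2.865 × 10^-7)^3 = 8.58 × 10^-34

Ksp ≈ 8.58e-34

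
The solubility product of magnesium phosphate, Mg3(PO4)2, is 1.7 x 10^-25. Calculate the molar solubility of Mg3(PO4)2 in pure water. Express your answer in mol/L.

4.4e-6 M

Mg3(PO4)2(s) <=> 3 Mg^2+ + 2 PO4^3-
Ksp = [Mg^2+]^3[PO4^3-]^2
Let s = molar solubility. Then [Mg^2+] = 3s and [PO4^3-] = 2s.
So Ksp = (3s)^3 × (2s)^2 = 108s^5
Solving, s = (1.7 x 10^-25/108)^(1/5) = 4.4 × 10^-6 M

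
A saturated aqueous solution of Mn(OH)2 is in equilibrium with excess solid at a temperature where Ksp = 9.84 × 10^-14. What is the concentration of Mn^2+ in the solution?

Mn(OH)2(s) <=> Mn^2+(aq) + 2 OH^-(aq)
Ksp = [Mn^2+][OH^-]^2
For each mole of Mn(OH)2 that dissolves: [Mn^2+] = s, [OH^-] = 2s.
So Ksp = s × (2s)^2 = 4s^3
Solving, s = (9.84 × 10^-14/4)^(1/3) = 2.908 x 10^-5 M
[Mn^2+] = s = 2.91 × 10^-5 M

2.91 × 10^-5 M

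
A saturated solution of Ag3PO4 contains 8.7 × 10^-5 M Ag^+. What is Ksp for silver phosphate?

Ag3PO4(s) ⇌ 3 Ag^+(aq) + PO4^3-(aq)
Stoichiometry gives [PO4^3-] = (1/3)[Ag^+] = 2.90 x 10^-5 M.
Ksp = [Ag^+]^3[PO4^3-]
Ksp = (8.7 x 10^-5)^3 × 2.90 × 10^-5 = 1.9 x 10^-17

1.9 × 10^-17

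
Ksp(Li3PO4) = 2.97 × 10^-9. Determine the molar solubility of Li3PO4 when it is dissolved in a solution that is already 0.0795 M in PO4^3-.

s ≈ 1.11 x 10^-3 M

Li3PO4(s) ⇌ 3 Li^+ + PO4^3-
Ksp = [Li^+]^3[PO4^3-]
Let s be the molar solubility in this solution. [Li^+] = 3s, [PO4^3-] = 0.0795 + s ≈ 0.0795 (since the PO4^3- already present dominates).
Ksp ≈ (3s)^3 × 0.0795
s = 1.11 x 10^-3 M
Check: s = 1.1 x 10^-3 ≪ 0.0795, so the approximation is valid.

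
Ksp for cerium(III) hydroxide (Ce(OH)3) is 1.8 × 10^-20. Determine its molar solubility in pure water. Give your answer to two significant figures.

Ce(OH)3(s) <=> Ce^3+(aq) + 3 OH^-(aq)
Ksp = [Ce^3+][OH^-]^3
For each mole of Ce(OH)3 that dissolves: [Ce^3+] = s, [OH^-] = 3s.
So Ksp = s × (3s)^3 = 27s^4
s = (1.8 × 10^-20 / 27)^(1/4) = 5.1 x 10^-6 M

5.1e-6 M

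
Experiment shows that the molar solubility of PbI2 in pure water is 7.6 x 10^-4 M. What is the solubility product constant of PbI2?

PbI2(s) ⇌ Pb^2+(aq) + 2 I^-(aq)
With molar solubility s: [Pb^2+] = s, [I^-] = 2s.
Ksp = [Pb^2+][I^-]^2
So Ksp = s × (2s)^2 = 4s^3
With s = 7.6 × 10^-4: Ksp = 1.8 x 10^-9

Ksp ≈ 1.8 × 10^-9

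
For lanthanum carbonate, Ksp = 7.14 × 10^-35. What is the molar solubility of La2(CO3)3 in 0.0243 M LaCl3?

La2(CO3)3(s) <=> 2 La^3+ + 3 CO3^2-
Ksp = [La^3+]^2[CO3^2-]^3
If s mol/L dissolves here, [La^3+] = 0.0243 + 2s ≈ 0.0243, [CO3^2-] = 3s (Ksp is small, so little additional dissolves).
Ksp ≈ (0.0243)^2 × (3s)^3
s = 1.65 × 10^-11 M
Check: 2s = 3.3 × 10^-11 ≪ 0.0243, so the approximation is valid.

s = 1.65 x 10^-11 M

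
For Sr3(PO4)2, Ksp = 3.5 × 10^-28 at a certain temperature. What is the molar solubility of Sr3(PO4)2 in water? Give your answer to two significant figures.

Sr3(PO4)2(s) <=> 3 Sr^2+(aq) + 2 PO4^3-(aq)
Ksp = [Sr^2+]^3[PO4^3-]^2
Let s = molar solubility. Then [Sr^2+] = 3s and [PO4^3-] = 2s.
So Ksp = (3s)^3 × (2s)^2 = 108s^5
Solving, s = (3.5 × 10^-28/108)^(1/5) = 1.3 × 10^-6 M

s = 1.3 × 10^-6 M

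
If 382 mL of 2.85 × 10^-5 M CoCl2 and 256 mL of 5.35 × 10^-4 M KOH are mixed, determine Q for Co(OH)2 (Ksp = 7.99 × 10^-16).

Total volume = 382 + 256 = 638 mL.
[Co^2+] = 2.85 × 10^-5 × (382/638) = 1.706 × 10^-5 M
[OH^-] = 5.35 × 10^-4 × (256/638) = 2.147 × 10^-4 M
Co(OH)2(s) ⇌ Co^2+(aq) + 2 OH^-(aq), so Q = [Co^2+][OH^-]^2
Q = (1.706 × 10^-5)(2.147 × 10^-4)^2 = 7.86 × 10^-13
Q > Ksp, so Co(OH)2 will precipitate.

7.86 × 10^-13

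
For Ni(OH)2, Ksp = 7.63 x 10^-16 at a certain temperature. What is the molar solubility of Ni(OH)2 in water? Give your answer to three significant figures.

5.76 x 10^-6 M

Ni(OH)2(s) ⇌ Ni^2+ + 2 OH^-
Ksp = [Ni^2+][OH^-]^2
Let s = molar solubility. Then [Ni^2+] = s and [OH^-] = 2s.
Substituting: Ksp = s(2s)^2 = 4s^3
s = (7.63 x 10^-16 / 4)^(1/3) = 5.76 x 10^-6 M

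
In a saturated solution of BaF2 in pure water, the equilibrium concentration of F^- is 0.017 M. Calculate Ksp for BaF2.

Ksp ≈ 2.5e-6

BaF2(s) <=> Ba^2+ + 2 F^-
Stoichiometry gives [Ba^2+] = (1/2)[F^-] = 8.50 × 10^-3 M.
Ksp = [Ba^2+][F^-]^2
Ksp = 8.50 x 10^-3 × (1.7 × 10^-2)^2 = 2.5 × 10^-6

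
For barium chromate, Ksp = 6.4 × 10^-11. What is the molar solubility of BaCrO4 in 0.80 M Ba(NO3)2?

BaCrO4(s) <=> Ba^2+ + CrO4^2-
Ksp = [Ba^2+][CrO4^2-]
Let s = moles of BaCrO4 that dissolve per litre. [Ba^2+] = 0.80 + s ≈ 0.80, [CrO4^2-] = s (Ksp is small, so little additional dissolves).
Ksp ≈ 0.80 × s
s = 8.0 x 10^-11 M
Check: s = 8.0 × 10^-11 ≪ 0.80, so the approximation is valid.

8.0 × 10^-11 M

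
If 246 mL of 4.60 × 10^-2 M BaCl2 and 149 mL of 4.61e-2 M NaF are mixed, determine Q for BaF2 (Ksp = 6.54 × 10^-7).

Total volume = 246 + 149 = 395 mL.
[Ba^2+] = 4.60 x 10^-2 × (246/395) = 2.865 × 10^-2 M
[F^-] = 4.61 × 10^-2 × (149/395) = 1.739 × 10^-2 M
BaF2(s) ⇌ Ba^2+ + 2 F^-, so Q = [Ba^2+][F^-]^2
Q = (2.865 x 10^-2)(1.739 × 10^-2)^2 = 8.66 × 10^-6
Q > Ksp, so BaF2 will precipitate.

Q = 8.66 × 10^-6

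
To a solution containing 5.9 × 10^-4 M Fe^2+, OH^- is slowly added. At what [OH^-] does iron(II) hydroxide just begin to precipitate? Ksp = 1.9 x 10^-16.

5.7 × 10^-7 M

Fe(OH)2(s) ⇌ Fe^2+(aq) + 2 OH^-(aq)
Ksp = [Fe^2+][OH^-]^2
Precipitation begins when Q = Ksp. With [Fe^2+] = 5.9 × 10^-4 M:
1.9 x 10^-16 = (5.9 × 10^-4) × [OH^-]^2
[OH^-] = (1.9 x 10^-16 / 5.9 × 10^-4)^(1/2) = 5.7 x 10^-7 M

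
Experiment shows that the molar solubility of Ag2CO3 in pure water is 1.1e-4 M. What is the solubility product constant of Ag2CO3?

Ag2CO3(s) <=> 2 Ag^+(aq) + CO3^2-(aq)
For each mole of Ag2CO3 that dissolves: [Ag^+] = 2s, [CO3^2-] = s.
Ksp = [Ag^+]^2[CO3^2-]
Ksp = (2s)^2s = 4s^3
With s = 1.1 x 10^-4: Ksp = 5.3 x 10^-12

5.3e-12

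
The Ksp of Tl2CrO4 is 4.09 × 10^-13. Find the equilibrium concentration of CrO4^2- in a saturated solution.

[CrO4^2-] ≈ 4.68 × 10^-5 M

Tl2CrO4(s) ⇌ 2 Tl^+ + CrO4^2-
Ksp = [Tl^+]^2[CrO4^2-]
With molar solubility s: [Tl^+] = 2s, [CrO4^2-] = s.
Ksp = (2s)^2s = 4s^3
Solving, s = (4.09 × 10^-13/4)^(1/3) = 4.676 × 10^-5 M
[CrO4^2-] = s = 4.68 × 10^-5 M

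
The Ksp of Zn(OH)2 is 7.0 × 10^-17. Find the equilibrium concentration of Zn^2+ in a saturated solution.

[Zn^2+] ≈ 2.6e-6 M

Zn(OH)2(s) <=> Zn^2+ + 2 OH^-
Ksp = [Zn^2+][OH^-]^2
Let s = molar solubility. Then [Zn^2+] = s and [OH^-] = 2s.
So Ksp = s × (2s)^2 = 4s^3
s = (7.0 × 10^-17 / 4)^(1/3) = 2.60 x 10^-6 M
[Zn^2+] = s = 2.6 x 10^-6 M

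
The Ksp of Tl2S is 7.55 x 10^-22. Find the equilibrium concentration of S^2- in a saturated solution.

Tl2S(s) <=> 2 Tl^+ + S^2-
Ksp = [Tl^+]^2[S^2-]
For each mole of Tl2S that dissolves: [Tl^+] = 2s, [S^2-] = s.
Ksp = (2s)^2s = 4s^3
s^3 = 7.55 x 10^-22 / 4, so s = 5.736 × 10^-8 M
[S^2-] = s = 5.74 × 10^-8 M

[S^2-] = 5.74 × 10^-8 M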